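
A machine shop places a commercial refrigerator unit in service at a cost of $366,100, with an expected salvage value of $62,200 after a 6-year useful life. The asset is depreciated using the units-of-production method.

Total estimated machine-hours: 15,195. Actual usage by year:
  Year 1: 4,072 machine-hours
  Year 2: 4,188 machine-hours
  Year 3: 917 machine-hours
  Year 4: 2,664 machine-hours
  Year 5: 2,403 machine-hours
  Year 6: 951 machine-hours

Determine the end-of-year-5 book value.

$81,220

Depreciable base = $366,100 − $62,200 = $303,900.
Rate = $303,900 / 15,195 machine-hours = $20 per machine-hour.
Year 1: 4,072 × $20 = $81,440. Book value $284,660.
Year 2: 4,188 × $20 = $83,760. Book value $200,900.
Year 3: 917 × $20 = $18,340. Book value $182,560.
Year 4: 2,664 × $20 = $53,280. Book value $129,280.
Year 5: 2,403 × $20 = $48,060. Book value $81,220.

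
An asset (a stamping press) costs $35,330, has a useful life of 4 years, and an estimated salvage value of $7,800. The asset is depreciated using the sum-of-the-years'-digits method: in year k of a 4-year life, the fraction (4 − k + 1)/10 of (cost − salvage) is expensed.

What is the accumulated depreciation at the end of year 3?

Depreciable base = $35,330 − $7,800 = $27,530.
Sum of the years' digits = 4+3+2+1 = 10.
Year 1: $27,530 × 4/10 = $11,012. Book value $24,318.
Year 2: $27,530 × 3/10 = $8,259. Book value $16,059.
Year 3: $27,530 × 2/10 = $5,506. Book value $10,553.
Accumulated through year 3 = $35,330 − $10,553 = $24,777.

$24,777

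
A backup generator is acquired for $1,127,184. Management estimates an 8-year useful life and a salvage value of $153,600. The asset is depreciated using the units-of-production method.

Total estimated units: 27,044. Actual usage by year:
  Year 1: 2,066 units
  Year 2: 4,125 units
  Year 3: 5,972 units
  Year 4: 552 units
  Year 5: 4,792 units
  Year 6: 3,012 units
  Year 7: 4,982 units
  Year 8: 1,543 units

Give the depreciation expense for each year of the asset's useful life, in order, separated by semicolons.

Depreciable base = $1,127,184 − $153,600 = $973,584.
Rate = $973,584 / 27,044 units = $36 per unit.
Year 1: 2,066 × $36 = $74,376. Book value $1,052,808.
Year 2: 4,125 × $36 = $148,500. Book value $904,308.
Year 3: 5,972 × $36 = $214,992. Book value $689,316.
Year 4: 552 × $36 = $19,872. Book value $669,444.
Year 5: 4,792 × $36 = $172,512. Book value $496,932.
Year 6: 3,012 × $36 = $108,432. Book value $388,500.
Year 7: 4,982 × $36 = $179,352. Book value $209,148.
Year 8: 1,543 × $36 = $55,548. Book value $153,600.

$74,376; $148,500; $214,992; $19,872; $172,512; $108,432; $179,352; $55,548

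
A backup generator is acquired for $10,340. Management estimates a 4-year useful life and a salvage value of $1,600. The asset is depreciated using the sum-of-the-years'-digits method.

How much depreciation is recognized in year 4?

Depreciable base = $10,340 − $1,600 = $8,740.
Sum of the years' digits = 4+3+2+1 = 10.
Year 1: $8,740 × 4/10 = $3,496. Book value $6,844.
Year 2: $8,740 × 3/10 = $2,622. Book value $4,222.
Year 3: $8,740 × 2/10 = $1,748. Book value $2,474.
Year 4: $8,740 × 1/10 = $874. Book value $1,600.

$874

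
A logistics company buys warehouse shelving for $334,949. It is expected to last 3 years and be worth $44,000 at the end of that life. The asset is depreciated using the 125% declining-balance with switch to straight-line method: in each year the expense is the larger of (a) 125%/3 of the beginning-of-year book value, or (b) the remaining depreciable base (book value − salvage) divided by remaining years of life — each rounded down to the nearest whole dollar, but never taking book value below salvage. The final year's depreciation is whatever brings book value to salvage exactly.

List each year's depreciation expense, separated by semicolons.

Depreciable base = $334,949 − $44,000 = $290,949.
Year 1: DB = ⌊$334,949 × 125%/3⌋ = $139,562; SL = ⌊$290,949/3⌋ = $96,983 → take DB $139,562. Book value $195,387.
Year 2: DB = ⌊$195,387 × 125%/3⌋ = $81,411; SL = ⌊$151,387/2⌋ = $75,693 → take DB $81,411. Book value $113,976.
Year 3 (final): $113,976 − $44,000 = $69,976. Book value $44,000.

$139,562; $81,411; $69,976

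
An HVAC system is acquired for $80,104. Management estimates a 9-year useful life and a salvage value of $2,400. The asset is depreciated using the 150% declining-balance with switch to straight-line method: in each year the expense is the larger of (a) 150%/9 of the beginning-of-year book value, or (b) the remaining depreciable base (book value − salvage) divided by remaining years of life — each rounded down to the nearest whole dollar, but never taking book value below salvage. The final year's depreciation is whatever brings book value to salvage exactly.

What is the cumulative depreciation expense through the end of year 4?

$41,472

Depreciable base = $80,104 − $2,400 = $77,704.
Year 1: DB = ⌊$80,104 × 150%/9⌋ = $13,350; SL = ⌊$77,704/9⌋ = $8,633 → take DB $13,350. Book value $66,754.
Year 2: DB = ⌊$66,754 × 150%/9⌋ = $11,125; SL = ⌊$64,354/8⌋ = $8,044 → take DB $11,125. Book value $55,629.
Year 3: DB = ⌊$55,629 × 150%/9⌋ = $9,271; SL = ⌊$53,229/7⌋ = $7,604 → take DB $9,271. Book value $46,358.
Year 4: DB = ⌊$46,358 × 150%/9⌋ = $7,726; SL = ⌊$43,958/6⌋ = $7,326 → take DB $7,726. Book value $38,632.
Accumulated through year 4 = $80,104 − $38,632 = $41,472.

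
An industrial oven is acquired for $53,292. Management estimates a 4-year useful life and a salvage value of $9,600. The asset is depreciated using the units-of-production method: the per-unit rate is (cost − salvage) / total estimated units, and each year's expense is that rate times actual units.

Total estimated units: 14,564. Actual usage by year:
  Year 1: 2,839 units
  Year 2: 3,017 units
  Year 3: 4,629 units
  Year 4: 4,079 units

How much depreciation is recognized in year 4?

$12,237

Depreciable base = $53,292 − $9,600 = $43,692.
Rate = $43,692 / 14,564 units = $3 per unit.
Year 1: 2,839 × $3 = $8,517. Book value $44,775.
Year 2: 3,017 × $3 = $9,051. Book value $35,724.
Year 3: 4,629 × $3 = $13,887. Book value $21,837.
Year 4: 4,079 × $3 = $12,237. Book value $9,600.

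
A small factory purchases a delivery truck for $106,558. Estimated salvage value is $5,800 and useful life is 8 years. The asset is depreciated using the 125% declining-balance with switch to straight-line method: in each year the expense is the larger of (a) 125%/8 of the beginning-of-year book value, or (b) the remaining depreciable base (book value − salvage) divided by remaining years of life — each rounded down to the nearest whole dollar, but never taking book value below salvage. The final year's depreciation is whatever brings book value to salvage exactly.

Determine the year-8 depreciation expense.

Depreciable base = $106,558 − $5,800 = $100,758.
Year 1: DB = ⌊$106,558 × 125%/8⌋ = $16,649; SL = ⌊$100,758/8⌋ = $12,594 → take DB $16,649. Book value $89,909.
Year 2: DB = ⌊$89,909 × 125%/8⌋ = $14,048; SL = ⌊$84,109/7⌋ = $12,015 → take DB $14,048. Book value $75,861.
Year 3: DB = ⌊$75,861 × 125%/8⌋ = $11,853; SL = ⌊$70,061/6⌋ = $11,676 → take DB $11,853. Book value $64,008.
Year 4: DB = ⌊$64,008 × 125%/8⌋ = $10,001; SL = ⌊$58,208/5⌋ = $11,641 → take SL $11,641. Book value $52,367.
Year 5: DB = ⌊$52,367 × 125%/8⌋ = $8,182; SL = ⌊$46,567/4⌋ = $11,641 → take SL $11,641. Book value $40,726.
Year 6: DB = ⌊$40,726 × 125%/8⌋ = $6,363; SL = ⌊$34,926/3⌋ = $11,642 → take SL $11,642. Book value $29,084.
Year 7: DB = ⌊$29,084 × 125%/8⌋ = $4,544; SL = ⌊$23,284/2⌋ = $11,642 → take SL $11,642. Book value $17,442.
Year 8 (final): $17,442 − $5,800 = $11,642. Book value $5,800.

$11,642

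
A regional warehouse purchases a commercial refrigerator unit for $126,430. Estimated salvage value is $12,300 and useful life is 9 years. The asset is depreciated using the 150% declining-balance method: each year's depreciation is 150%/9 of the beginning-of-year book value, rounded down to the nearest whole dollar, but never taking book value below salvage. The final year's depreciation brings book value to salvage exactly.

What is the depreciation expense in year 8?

Depreciable base = $126,430 − $12,300 = $114,130.
Year 1: ⌊$126,430 × 150%/9⌋ = $21,071. Book value $105,359.
Year 2: ⌊$105,359 × 150%/9⌋ = $17,559. Book value $87,800.
Year 3: ⌊$87,800 × 150%/9⌋ = $14,633. Book value $73,167.
Year 4: ⌊$73,167 × 150%/9⌋ = $12,194. Book value $60,973.
Year 5: ⌊$60,973 × 150%/9⌋ = $10,162. Book value $50,811.
Year 6: ⌊$50,811 × 150%/9⌋ = $8,468. Book value $42,343.
Year 7: ⌊$42,343 × 150%/9⌋ = $7,057. Book value $35,286.
Year 8: ⌊$35,286 × 150%/9⌋ = $5,881. Book value $29,405.

$5,881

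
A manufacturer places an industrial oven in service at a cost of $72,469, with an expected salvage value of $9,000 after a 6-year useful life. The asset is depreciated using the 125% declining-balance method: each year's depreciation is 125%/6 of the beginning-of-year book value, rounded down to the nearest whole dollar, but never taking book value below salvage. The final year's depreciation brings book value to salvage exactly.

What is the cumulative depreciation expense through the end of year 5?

$49,932

Depreciable base = $72,469 − $9,000 = $63,469.
Year 1: ⌊$72,469 × 125%/6⌋ = $15,097. Book value $57,372.
Year 2: ⌊$57,372 × 125%/6⌋ = $11,952. Book value $45,420.
Year 3: ⌊$45,420 × 125%/6⌋ = $9,462. Book value $35,958.
Year 4: ⌊$35,958 × 125%/6⌋ = $7,491. Book value $28,467.
Year 5: ⌊$28,467 × 125%/6⌋ = $5,930. Book value $22,537.
Accumulated through year 5 = $72,469 − $22,537 = $49,932.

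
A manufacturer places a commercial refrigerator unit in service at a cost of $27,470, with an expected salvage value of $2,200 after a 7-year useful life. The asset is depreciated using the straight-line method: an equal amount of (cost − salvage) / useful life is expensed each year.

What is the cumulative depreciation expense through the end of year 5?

$18,050

Depreciable base = $27,470 − $2,200 = $25,270.
Annual expense = $25,270 / 7 = $3,610.
End of year 1: book value $23,860.
End of year 2: book value $20,250.
End of year 3: book value $16,640.
End of year 4: book value $13,030.
End of year 5: book value $9,420.
Accumulated through year 5 = $27,470 − $9,420 = $18,050.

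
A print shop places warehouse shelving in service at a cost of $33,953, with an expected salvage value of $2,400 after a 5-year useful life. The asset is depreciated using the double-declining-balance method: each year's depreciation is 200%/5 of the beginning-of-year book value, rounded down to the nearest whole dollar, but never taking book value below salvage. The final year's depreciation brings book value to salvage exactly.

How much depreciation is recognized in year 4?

$2,934

Depreciable base = $33,953 − $2,400 = $31,553.
Year 1: ⌊$33,953 × 200%/5⌋ = $13,581. Book value $20,372.
Year 2: ⌊$20,372 × 200%/5⌋ = $8,148. Book value $12,224.
Year 3: ⌊$12,224 × 200%/5⌋ = $4,889. Book value $7,335.
Year 4: ⌊$7,335 × 200%/5⌋ = $2,934. Book value $4,401.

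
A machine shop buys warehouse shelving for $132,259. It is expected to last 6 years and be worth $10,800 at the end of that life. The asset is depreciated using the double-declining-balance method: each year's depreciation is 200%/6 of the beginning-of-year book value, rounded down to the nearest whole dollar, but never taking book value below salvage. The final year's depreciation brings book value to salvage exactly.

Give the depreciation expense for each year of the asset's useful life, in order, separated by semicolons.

$44,086; $29,391; $19,594; $13,062; $8,708; $6,618

Depreciable base = $132,259 − $10,800 = $121,459.
Year 1: ⌊$132,259 × 200%/6⌋ = $44,086. Book value $88,173.
Year 2: ⌊$88,173 × 200%/6⌋ = $29,391. Book value $58,782.
Year 3: ⌊$58,782 × 200%/6⌋ = $19,594. Book value $39,188.
Year 4: ⌊$39,188 × 200%/6⌋ = $13,062. Book value $26,126.
Year 5: ⌊$26,126 × 200%/6⌋ = $8,708. Book value $17,418.
Year 6 (final): $17,418 − $10,800 = $6,618. Book value $10,800.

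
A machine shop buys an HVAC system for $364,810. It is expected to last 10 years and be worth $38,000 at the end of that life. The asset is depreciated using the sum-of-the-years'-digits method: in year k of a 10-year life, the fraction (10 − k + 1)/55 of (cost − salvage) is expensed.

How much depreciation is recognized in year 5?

$35,652

Depreciable base = $364,810 − $38,000 = $326,810.
Sum of the years' digits = 10+9+8+7+6+5+4+3+2+1 = 55.
Year 1: $326,810 × 10/55 = $59,420. Book value $305,390.
Year 2: $326,810 × 9/55 = $53,478. Book value $251,912.
Year 3: $326,810 × 8/55 = $47,536. Book value $204,376.
Year 4: $326,810 × 7/55 = $41,594. Book value $162,782.
Year 5: $326,810 × 6/55 = $35,652. Book value $127,130.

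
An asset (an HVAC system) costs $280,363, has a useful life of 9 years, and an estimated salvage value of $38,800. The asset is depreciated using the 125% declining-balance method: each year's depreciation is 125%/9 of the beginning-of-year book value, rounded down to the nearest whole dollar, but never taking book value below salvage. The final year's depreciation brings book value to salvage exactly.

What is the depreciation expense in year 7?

$15,876

Depreciable base = $280,363 − $38,800 = $241,563.
Year 1: ⌊$280,363 × 125%/9⌋ = $38,939. Book value $241,424.
Year 2: ⌊$241,424 × 125%/9⌋ = $33,531. Book value $207,893.
Year 3: ⌊$207,893 × 125%/9⌋ = $28,874. Book value $179,019.
Year 4: ⌊$179,019 × 125%/9⌋ = $24,863. Book value $154,156.
Year 5: ⌊$154,156 × 125%/9⌋ = $21,410. Book value $132,746.
Year 6: ⌊$132,746 × 125%/9⌋ = $18,436. Book value $114,310.
Year 7: ⌊$114,310 × 125%/9⌋ = $15,876. Book value $98,434.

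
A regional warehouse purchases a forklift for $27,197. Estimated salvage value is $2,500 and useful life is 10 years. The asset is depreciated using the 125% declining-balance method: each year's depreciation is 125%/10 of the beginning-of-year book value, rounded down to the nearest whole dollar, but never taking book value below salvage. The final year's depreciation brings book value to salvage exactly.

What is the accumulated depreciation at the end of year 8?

$17,850

Depreciable base = $27,197 − $2,500 = $24,697.
Year 1: ⌊$27,197 × 125%/10⌋ = $3,399. Book value $23,798.
Year 2: ⌊$23,798 × 125%/10⌋ = $2,974. Book value $20,824.
Year 3: ⌊$20,824 × 125%/10⌋ = $2,603. Book value $18,221.
Year 4: ⌊$18,221 × 125%/10⌋ = $2,277. Book value $15,944.
Year 5: ⌊$15,944 × 125%/10⌋ = $1,993. Book value $13,951.
Year 6: ⌊$13,951 × 125%/10⌋ = $1,743. Book value $12,208.
Year 7: ⌊$12,208 × 125%/10⌋ = $1,526. Book value $10,682.
Year 8: ⌊$10,682 × 125%/10⌋ = $1,335. Book value $9,347.
Accumulated through year 8 = $27,197 − $9,347 = $17,850.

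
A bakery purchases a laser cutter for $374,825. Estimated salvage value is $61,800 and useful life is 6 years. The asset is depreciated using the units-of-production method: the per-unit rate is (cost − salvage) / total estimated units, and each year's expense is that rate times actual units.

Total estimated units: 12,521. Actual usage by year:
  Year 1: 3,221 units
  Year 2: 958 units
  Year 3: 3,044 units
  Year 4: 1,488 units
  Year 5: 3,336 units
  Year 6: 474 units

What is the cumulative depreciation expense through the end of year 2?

Depreciable base = $374,825 − $61,800 = $313,025.
Rate = $313,025 / 12,521 units = $25 per unit.
Year 1: 3,221 × $25 = $80,525. Book value $294,300.
Year 2: 958 × $25 = $23,950. Book value $270,350.
Accumulated through year 2 = $374,825 − $270,350 = $104,475.

$104,475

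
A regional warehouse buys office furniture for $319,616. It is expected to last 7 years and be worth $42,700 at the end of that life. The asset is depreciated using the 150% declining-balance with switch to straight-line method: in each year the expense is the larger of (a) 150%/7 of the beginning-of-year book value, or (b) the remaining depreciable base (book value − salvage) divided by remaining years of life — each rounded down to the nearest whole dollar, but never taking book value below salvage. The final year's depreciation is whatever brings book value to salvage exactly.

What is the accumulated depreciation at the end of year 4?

$197,803

Depreciable base = $319,616 − $42,700 = $276,916.
Year 1: DB = ⌊$319,616 × 150%/7⌋ = $68,489; SL = ⌊$276,916/7⌋ = $39,559 → take DB $68,489. Book value $251,127.
Year 2: DB = ⌊$251,127 × 150%/7⌋ = $53,812; SL = ⌊$208,427/6⌋ = $34,737 → take DB $53,812. Book value $197,315.
Year 3: DB = ⌊$197,315 × 150%/7⌋ = $42,281; SL = ⌊$154,615/5⌋ = $30,923 → take DB $42,281. Book value $155,034.
Year 4: DB = ⌊$155,034 × 150%/7⌋ = $33,221; SL = ⌊$112,334/4⌋ = $28,083 → take DB $33,221. Book value $121,813.
Accumulated through year 4 = $319,616 − $121,813 = $197,803.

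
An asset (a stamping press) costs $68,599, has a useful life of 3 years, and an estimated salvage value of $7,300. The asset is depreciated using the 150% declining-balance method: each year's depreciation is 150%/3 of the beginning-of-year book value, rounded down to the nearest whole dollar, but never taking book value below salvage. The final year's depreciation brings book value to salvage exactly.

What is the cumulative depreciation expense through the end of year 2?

Depreciable base = $68,599 − $7,300 = $61,299.
Year 1: ⌊$68,599 × 150%/3⌋ = $34,299. Book value $34,300.
Year 2: ⌊$34,300 × 150%/3⌋ = $17,150. Book value $17,150.
Accumulated through year 2 = $68,599 − $17,150 = $51,449.

$51,449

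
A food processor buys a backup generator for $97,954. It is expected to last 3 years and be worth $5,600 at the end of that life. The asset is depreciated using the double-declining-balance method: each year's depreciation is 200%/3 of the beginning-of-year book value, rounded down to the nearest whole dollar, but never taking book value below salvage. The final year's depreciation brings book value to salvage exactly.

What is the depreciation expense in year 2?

Depreciable base = $97,954 − $5,600 = $92,354.
Year 1: ⌊$97,954 × 200%/3⌋ = $65,302. Book value $32,652.
Year 2: ⌊$32,652 × 200%/3⌋ = $21,768. Book value $10,884.

$21,768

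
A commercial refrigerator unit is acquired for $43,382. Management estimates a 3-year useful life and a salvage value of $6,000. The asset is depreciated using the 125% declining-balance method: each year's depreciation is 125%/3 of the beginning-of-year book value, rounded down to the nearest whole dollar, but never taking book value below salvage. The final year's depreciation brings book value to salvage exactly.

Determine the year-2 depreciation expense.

$10,544

Depreciable base = $43,382 − $6,000 = $37,382.
Year 1: ⌊$43,382 × 125%/3⌋ = $18,075. Book value $25,307.
Year 2: ⌊$25,307 × 125%/3⌋ = $10,544. Book value $14,763.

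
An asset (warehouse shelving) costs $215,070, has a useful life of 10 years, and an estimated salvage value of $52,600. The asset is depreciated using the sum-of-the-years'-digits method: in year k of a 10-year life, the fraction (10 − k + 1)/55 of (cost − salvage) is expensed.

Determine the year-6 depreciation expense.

$14,770

Depreciable base = $215,070 − $52,600 = $162,470.
Sum of the years' digits = 10+9+8+7+6+5+4+3+2+1 = 55.
Year 1: $162,470 × 10/55 = $29,540. Book value $185,530.
Year 2: $162,470 × 9/55 = $26,586. Book value $158,944.
Year 3: $162,470 × 8/55 = $23,632. Book value $135,312.
Year 4: $162,470 × 7/55 = $20,678. Book value $114,634.
Year 5: $162,470 × 6/55 = $17,724. Book value $96,910.
Year 6: $162,470 × 5/55 = $14,770. Book value $82,140.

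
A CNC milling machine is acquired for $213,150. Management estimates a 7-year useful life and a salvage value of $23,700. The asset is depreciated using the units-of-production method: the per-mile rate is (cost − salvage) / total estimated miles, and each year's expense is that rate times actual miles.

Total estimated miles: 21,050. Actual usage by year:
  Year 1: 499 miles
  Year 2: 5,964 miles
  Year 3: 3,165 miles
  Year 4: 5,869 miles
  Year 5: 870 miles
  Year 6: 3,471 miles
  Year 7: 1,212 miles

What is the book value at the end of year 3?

$126,498

Depreciable base = $213,150 − $23,700 = $189,450.
Rate = $189,450 / 21,050 miles = $9 per mile.
Year 1: 499 × $9 = $4,491. Book value $208,659.
Year 2: 5,964 × $9 = $53,676. Book value $154,983.
Year 3: 3,165 × $9 = $28,485. Book value $126,498.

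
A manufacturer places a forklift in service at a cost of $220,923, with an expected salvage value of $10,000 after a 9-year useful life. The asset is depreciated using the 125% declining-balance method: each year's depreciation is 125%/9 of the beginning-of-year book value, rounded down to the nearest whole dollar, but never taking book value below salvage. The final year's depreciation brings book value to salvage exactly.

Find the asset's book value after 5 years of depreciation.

$104,603

Depreciable base = $220,923 − $10,000 = $210,923.
Year 1: ⌊$220,923 × 125%/9⌋ = $30,683. Book value $190,240.
Year 2: ⌊$190,240 × 125%/9⌋ = $26,422. Book value $163,818.
Year 3: ⌊$163,818 × 125%/9⌋ = $22,752. Book value $141,066.
Year 4: ⌊$141,066 × 125%/9⌋ = $19,592. Book value $121,474.
Year 5: ⌊$121,474 × 125%/9⌋ = $16,871. Book value $104,603.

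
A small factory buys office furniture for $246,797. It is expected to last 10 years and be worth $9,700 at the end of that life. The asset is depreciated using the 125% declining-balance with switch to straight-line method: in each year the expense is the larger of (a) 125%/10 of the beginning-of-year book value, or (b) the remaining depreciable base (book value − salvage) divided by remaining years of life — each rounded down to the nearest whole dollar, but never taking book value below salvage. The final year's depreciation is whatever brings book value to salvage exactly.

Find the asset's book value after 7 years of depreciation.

$76,402

Depreciable base = $246,797 − $9,700 = $237,097.
Year 1: DB = ⌊$246,797 × 125%/10⌋ = $30,849; SL = ⌊$237,097/10⌋ = $23,709 → take DB $30,849. Book value $215,948.
Year 2: DB = ⌊$215,948 × 125%/10⌋ = $26,993; SL = ⌊$206,248/9⌋ = $22,916 → take DB $26,993. Book value $188,955.
Year 3: DB = ⌊$188,955 × 125%/10⌋ = $23,619; SL = ⌊$179,255/8⌋ = $22,406 → take DB $23,619. Book value $165,336.
Year 4: DB = ⌊$165,336 × 125%/10⌋ = $20,667; SL = ⌊$155,636/7⌋ = $22,233 → take SL $22,233. Book value $143,103.
Year 5: DB = ⌊$143,103 × 125%/10⌋ = $17,887; SL = ⌊$133,403/6⌋ = $22,233 → take SL $22,233. Book value $120,870.
Year 6: DB = ⌊$120,870 × 125%/10⌋ = $15,108; SL = ⌊$111,170/5⌋ = $22,234 → take SL $22,234. Book value $98,636.
Year 7: DB = ⌊$98,636 × 125%/10⌋ = $12,329; SL = ⌊$88,936/4⌋ = $22,234 → take SL $22,234. Book value $76,402.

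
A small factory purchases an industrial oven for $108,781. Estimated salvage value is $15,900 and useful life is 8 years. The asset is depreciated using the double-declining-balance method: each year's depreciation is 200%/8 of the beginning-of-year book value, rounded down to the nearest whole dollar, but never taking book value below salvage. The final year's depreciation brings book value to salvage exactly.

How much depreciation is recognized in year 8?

$0

Depreciable base = $108,781 − $15,900 = $92,881.
Year 1: ⌊$108,781 × 200%/8⌋ = $27,195. Book value $81,586.
Year 2: ⌊$81,586 × 200%/8⌋ = $20,396. Book value $61,190.
Year 3: ⌊$61,190 × 200%/8⌋ = $15,297. Book value $45,893.
Year 4: ⌊$45,893 × 200%/8⌋ = $11,473. Book value $34,420.
Year 5: ⌊$34,420 × 200%/8⌋ = $8,605. Book value $25,815.
Year 6: ⌊$25,815 × 200%/8⌋ = $6,453. Book value $19,362.
Year 7: ⌊$19,362 × 200%/8⌋ = $4,840, capped at $3,462. Book value $15,900.
Year 8 (final): $15,900 − $15,900 = $0. Book value $15,900.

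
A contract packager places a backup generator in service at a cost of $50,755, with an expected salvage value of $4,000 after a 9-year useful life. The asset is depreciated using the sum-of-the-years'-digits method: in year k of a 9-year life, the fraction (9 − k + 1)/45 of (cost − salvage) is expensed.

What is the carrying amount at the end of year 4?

Depreciable base = $50,755 − $4,000 = $46,755.
Sum of the years' digits = 9+8+7+6+5+4+3+2+1 = 45.
Year 1: $46,755 × 9/45 = $9,351. Book value $41,404.
Year 2: $46,755 × 8/45 = $8,312. Book value $33,092.
Year 3: $46,755 × 7/45 = $7,273. Book value $25,819.
Year 4: $46,755 × 6/45 = $6,234. Book value $19,585.

$19,585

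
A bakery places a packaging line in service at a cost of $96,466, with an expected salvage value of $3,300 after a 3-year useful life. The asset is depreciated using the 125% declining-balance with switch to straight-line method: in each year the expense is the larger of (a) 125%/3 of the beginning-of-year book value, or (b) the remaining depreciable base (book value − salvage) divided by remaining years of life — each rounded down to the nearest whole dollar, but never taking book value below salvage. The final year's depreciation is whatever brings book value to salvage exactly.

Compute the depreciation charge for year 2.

Depreciable base = $96,466 − $3,300 = $93,166.
Year 1: DB = ⌊$96,466 × 125%/3⌋ = $40,194; SL = ⌊$93,166/3⌋ = $31,055 → take DB $40,194. Book value $56,272.
Year 2: DB = ⌊$56,272 × 125%/3⌋ = $23,446; SL = ⌊$52,972/2⌋ = $26,486 → take SL $26,486. Book value $29,786.

$26,486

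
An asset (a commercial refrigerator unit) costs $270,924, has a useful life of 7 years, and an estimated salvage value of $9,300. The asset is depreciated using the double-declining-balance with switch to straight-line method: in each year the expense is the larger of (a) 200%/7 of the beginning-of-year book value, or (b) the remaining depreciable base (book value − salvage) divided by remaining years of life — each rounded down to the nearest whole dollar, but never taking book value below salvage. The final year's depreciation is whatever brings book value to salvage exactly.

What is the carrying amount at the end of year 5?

Depreciable base = $270,924 − $9,300 = $261,624.
Year 1: DB = ⌊$270,924 × 200%/7⌋ = $77,406; SL = ⌊$261,624/7⌋ = $37,374 → take DB $77,406. Book value $193,518.
Year 2: DB = ⌊$193,518 × 200%/7⌋ = $55,290; SL = ⌊$184,218/6⌋ = $30,703 → take DB $55,290. Book value $138,228.
Year 3: DB = ⌊$138,228 × 200%/7⌋ = $39,493; SL = ⌊$128,928/5⌋ = $25,785 → take DB $39,493. Book value $98,735.
Year 4: DB = ⌊$98,735 × 200%/7⌋ = $28,210; SL = ⌊$89,435/4⌋ = $22,358 → take DB $28,210. Book value $70,525.
Year 5: DB = ⌊$70,525 × 200%/7⌋ = $20,150; SL = ⌊$61,225/3⌋ = $20,408 → take SL $20,408. Book value $50,117.

$50,117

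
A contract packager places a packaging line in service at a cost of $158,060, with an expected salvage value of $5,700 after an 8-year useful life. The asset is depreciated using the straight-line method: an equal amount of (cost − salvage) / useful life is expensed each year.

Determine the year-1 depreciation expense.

$19,045

Depreciable base = $158,060 − $5,700 = $152,360.
Annual expense = $152,360 / 8 = $19,045.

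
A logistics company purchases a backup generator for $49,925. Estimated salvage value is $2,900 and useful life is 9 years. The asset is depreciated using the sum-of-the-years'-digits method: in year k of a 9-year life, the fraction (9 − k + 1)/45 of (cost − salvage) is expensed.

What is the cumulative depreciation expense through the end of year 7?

Depreciable base = $49,925 − $2,900 = $47,025.
Sum of the years' digits = 9+8+7+6+5+4+3+2+1 = 45.
Year 1: $47,025 × 9/45 = $9,405. Book value $40,520.
Year 2: $47,025 × 8/45 = $8,360. Book value $32,160.
Year 3: $47,025 × 7/45 = $7,315. Book value $24,845.
Year 4: $47,025 × 6/45 = $6,270. Book value $18,575.
Year 5: $47,025 × 5/45 = $5,225. Book value $13,350.
Year 6: $47,025 × 4/45 = $4,180. Book value $9,170.
Year 7: $47,025 × 3/45 = $3,135. Book value $6,035.
Accumulated through year 7 = $49,925 − $6,035 = $43,890.

$43,890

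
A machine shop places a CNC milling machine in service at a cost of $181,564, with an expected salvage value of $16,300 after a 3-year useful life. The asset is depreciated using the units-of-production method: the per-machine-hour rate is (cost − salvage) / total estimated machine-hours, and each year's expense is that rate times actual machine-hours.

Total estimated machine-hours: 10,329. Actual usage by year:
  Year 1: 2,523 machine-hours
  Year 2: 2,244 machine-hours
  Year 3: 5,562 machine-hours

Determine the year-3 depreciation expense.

$88,992

Depreciable base = $181,564 − $16,300 = $165,264.
Rate = $165,264 / 10,329 machine-hours = $16 per machine-hour.
Year 1: 2,523 × $16 = $40,368. Book value $141,196.
Year 2: 2,244 × $16 = $35,904. Book value $105,292.
Year 3: 5,562 × $16 = $88,992. Book value $16,300.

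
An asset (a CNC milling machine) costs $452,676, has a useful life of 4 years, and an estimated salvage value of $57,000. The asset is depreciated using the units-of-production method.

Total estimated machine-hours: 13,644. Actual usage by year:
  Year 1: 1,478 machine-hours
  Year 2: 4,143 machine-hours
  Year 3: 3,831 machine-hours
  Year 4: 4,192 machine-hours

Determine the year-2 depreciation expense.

$120,147

Depreciable base = $452,676 − $57,000 = $395,676.
Rate = $395,676 / 13,644 machine-hours = $29 per machine-hour.
Year 1: 1,478 × $29 = $42,862. Book value $409,814.
Year 2: 4,143 × $29 = $120,147. Book value $289,667.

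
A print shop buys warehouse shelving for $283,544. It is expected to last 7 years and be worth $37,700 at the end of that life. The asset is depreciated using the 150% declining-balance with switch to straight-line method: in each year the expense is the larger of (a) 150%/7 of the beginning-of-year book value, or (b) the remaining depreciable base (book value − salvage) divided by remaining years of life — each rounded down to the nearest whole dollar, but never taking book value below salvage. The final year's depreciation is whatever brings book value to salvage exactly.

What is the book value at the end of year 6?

Depreciable base = $283,544 − $37,700 = $245,844.
Year 1: DB = ⌊$283,544 × 150%/7⌋ = $60,759; SL = ⌊$245,844/7⌋ = $35,120 → take DB $60,759. Book value $222,785.
Year 2: DB = ⌊$222,785 × 150%/7⌋ = $47,739; SL = ⌊$185,085/6⌋ = $30,847 → take DB $47,739. Book value $175,046.
Year 3: DB = ⌊$175,046 × 150%/7⌋ = $37,509; SL = ⌊$137,346/5⌋ = $27,469 → take DB $37,509. Book value $137,537.
Year 4: DB = ⌊$137,537 × 150%/7⌋ = $29,472; SL = ⌊$99,837/4⌋ = $24,959 → take DB $29,472. Book value $108,065.
Year 5: DB = ⌊$108,065 × 150%/7⌋ = $23,156; SL = ⌊$70,365/3⌋ = $23,455 → take SL $23,455. Book value $84,610.
Year 6: DB = ⌊$84,610 × 150%/7⌋ = $18,130; SL = ⌊$46,910/2⌋ = $23,455 → take SL $23,455. Book value $61,155.

$61,155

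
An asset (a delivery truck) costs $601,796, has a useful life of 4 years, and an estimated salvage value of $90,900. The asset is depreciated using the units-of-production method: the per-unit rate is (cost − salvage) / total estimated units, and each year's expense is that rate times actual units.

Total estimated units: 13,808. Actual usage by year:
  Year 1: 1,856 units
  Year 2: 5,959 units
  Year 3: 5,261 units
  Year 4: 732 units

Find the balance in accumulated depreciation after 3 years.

$483,812

Depreciable base = $601,796 − $90,900 = $510,896.
Rate = $510,896 / 13,808 units = $37 per unit.
Year 1: 1,856 × $37 = $68,672. Book value $533,124.
Year 2: 5,959 × $37 = $220,483. Book value $312,641.
Year 3: 5,261 × $37 = $194,657. Book value $117,984.
Accumulated through year 3 = $601,796 − $117,984 = $483,812.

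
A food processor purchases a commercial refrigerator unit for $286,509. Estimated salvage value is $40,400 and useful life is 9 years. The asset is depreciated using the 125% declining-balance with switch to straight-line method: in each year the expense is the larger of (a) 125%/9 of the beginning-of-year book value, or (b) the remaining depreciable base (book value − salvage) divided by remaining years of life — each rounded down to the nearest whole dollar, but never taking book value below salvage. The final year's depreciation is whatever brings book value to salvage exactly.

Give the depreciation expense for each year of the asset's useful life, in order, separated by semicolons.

$39,792; $34,266; $29,507; $25,408; $23,427; $23,427; $23,427; $23,427; $23,428

Depreciable base = $286,509 − $40,400 = $246,109.
Year 1: DB = ⌊$286,509 × 125%/9⌋ = $39,792; SL = ⌊$246,109/9⌋ = $27,345 → take DB $39,792. Book value $246,717.
Year 2: DB = ⌊$246,717 × 125%/9⌋ = $34,266; SL = ⌊$206,317/8⌋ = $25,789 → take DB $34,266. Book value $212,451.
Year 3: DB = ⌊$212,451 × 125%/9⌋ = $29,507; SL = ⌊$172,051/7⌋ = $24,578 → take DB $29,507. Book value $182,944.
Year 4: DB = ⌊$182,944 × 125%/9⌋ = $25,408; SL = ⌊$142,544/6⌋ = $23,757 → take DB $25,408. Book value $157,536.
Year 5: DB = ⌊$157,536 × 125%/9⌋ = $21,880; SL = ⌊$117,136/5⌋ = $23,427 → take SL $23,427. Book value $134,109.
Year 6: DB = ⌊$134,109 × 125%/9⌋ = $18,626; SL = ⌊$93,709/4⌋ = $23,427 → take SL $23,427. Book value $110,682.
Year 7: DB = ⌊$110,682 × 125%/9⌋ = $15,372; SL = ⌊$70,282/3⌋ = $23,427 → take SL $23,427. Book value $87,255.
Year 8: DB = ⌊$87,255 × 125%/9⌋ = $12,118; SL = ⌊$46,855/2⌋ = $23,427 → take SL $23,427. Book value $63,828.
Year 9 (final): $63,828 − $40,400 = $23,428. Book value $40,400.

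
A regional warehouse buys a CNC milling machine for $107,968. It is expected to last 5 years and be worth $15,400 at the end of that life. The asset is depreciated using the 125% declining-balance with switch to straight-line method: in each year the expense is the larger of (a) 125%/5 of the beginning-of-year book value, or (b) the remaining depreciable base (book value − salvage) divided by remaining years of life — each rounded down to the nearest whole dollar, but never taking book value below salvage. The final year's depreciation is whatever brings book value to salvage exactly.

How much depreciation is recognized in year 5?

$15,075

Depreciable base = $107,968 − $15,400 = $92,568.
Year 1: DB = ⌊$107,968 × 125%/5⌋ = $26,992; SL = ⌊$92,568/5⌋ = $18,513 → take DB $26,992. Book value $80,976.
Year 2: DB = ⌊$80,976 × 125%/5⌋ = $20,244; SL = ⌊$65,576/4⌋ = $16,394 → take DB $20,244. Book value $60,732.
Year 3: DB = ⌊$60,732 × 125%/5⌋ = $15,183; SL = ⌊$45,332/3⌋ = $15,110 → take DB $15,183. Book value $45,549.
Year 4: DB = ⌊$45,549 × 125%/5⌋ = $11,387; SL = ⌊$30,149/2⌋ = $15,074 → take SL $15,074. Book value $30,475.
Year 5 (final): $30,475 − $15,400 = $15,075. Book value $15,400.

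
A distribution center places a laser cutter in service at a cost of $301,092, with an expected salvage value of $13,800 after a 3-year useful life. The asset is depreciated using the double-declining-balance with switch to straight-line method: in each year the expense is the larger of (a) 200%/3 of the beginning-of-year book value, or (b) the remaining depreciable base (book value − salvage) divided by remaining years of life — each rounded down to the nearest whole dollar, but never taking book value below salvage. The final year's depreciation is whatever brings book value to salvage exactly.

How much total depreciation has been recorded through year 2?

$267,637

Depreciable base = $301,092 − $13,800 = $287,292.
Year 1: DB = ⌊$301,092 × 200%/3⌋ = $200,728; SL = ⌊$287,292/3⌋ = $95,764 → take DB $200,728. Book value $100,364.
Year 2: DB = ⌊$100,364 × 200%/3⌋ = $66,909; SL = ⌊$86,564/2⌋ = $43,282 → take DB $66,909. Book value $33,455.
Accumulated through year 2 = $301,092 − $33,455 = $267,637.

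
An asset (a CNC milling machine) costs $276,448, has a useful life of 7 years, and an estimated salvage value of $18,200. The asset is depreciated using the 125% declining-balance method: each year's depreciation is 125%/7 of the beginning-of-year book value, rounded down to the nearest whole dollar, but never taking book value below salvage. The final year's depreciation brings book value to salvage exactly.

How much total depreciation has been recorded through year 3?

Depreciable base = $276,448 − $18,200 = $258,248.
Year 1: ⌊$276,448 × 125%/7⌋ = $49,365. Book value $227,083.
Year 2: ⌊$227,083 × 125%/7⌋ = $40,550. Book value $186,533.
Year 3: ⌊$186,533 × 125%/7⌋ = $33,309. Book value $153,224.
Accumulated through year 3 = $276,448 − $153,224 = $123,224.

$123,224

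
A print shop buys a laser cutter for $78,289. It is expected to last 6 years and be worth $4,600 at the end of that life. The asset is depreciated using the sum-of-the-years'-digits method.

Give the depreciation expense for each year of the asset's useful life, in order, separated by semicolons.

$21,054; $17,545; $14,036; $10,527; $7,018; $3,509

Depreciable base = $78,289 − $4,600 = $73,689.
Sum of the years' digits = 6+5+4+3+2+1 = 21.
Year 1: $73,689 × 6/21 = $21,054. Book value $57,235.
Year 2: $73,689 × 5/21 = $17,545. Book value $39,690.
Year 3: $73,689 × 4/21 = $14,036. Book value $25,654.
Year 4: $73,689 × 3/21 = $10,527. Book value $15,127.
Year 5: $73,689 × 2/21 = $7,018. Book value $8,109.
Year 6: $73,689 × 1/21 = $3,509. Book value $4,600.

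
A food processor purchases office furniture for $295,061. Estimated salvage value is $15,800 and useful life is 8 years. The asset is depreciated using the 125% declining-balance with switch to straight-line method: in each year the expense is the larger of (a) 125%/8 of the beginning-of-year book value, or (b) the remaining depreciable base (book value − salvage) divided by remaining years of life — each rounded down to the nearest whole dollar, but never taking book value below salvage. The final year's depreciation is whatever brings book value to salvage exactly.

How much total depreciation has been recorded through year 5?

$182,397

Depreciable base = $295,061 − $15,800 = $279,261.
Year 1: DB = ⌊$295,061 × 125%/8⌋ = $46,103; SL = ⌊$279,261/8⌋ = $34,907 → take DB $46,103. Book value $248,958.
Year 2: DB = ⌊$248,958 × 125%/8⌋ = $38,899; SL = ⌊$233,158/7⌋ = $33,308 → take DB $38,899. Book value $210,059.
Year 3: DB = ⌊$210,059 × 125%/8⌋ = $32,821; SL = ⌊$194,259/6⌋ = $32,376 → take DB $32,821. Book value $177,238.
Year 4: DB = ⌊$177,238 × 125%/8⌋ = $27,693; SL = ⌊$161,438/5⌋ = $32,287 → take SL $32,287. Book value $144,951.
Year 5: DB = ⌊$144,951 × 125%/8⌋ = $22,648; SL = ⌊$129,151/4⌋ = $32,287 → take SL $32,287. Book value $112,664.
Accumulated through year 5 = $295,061 − $112,664 = $182,397.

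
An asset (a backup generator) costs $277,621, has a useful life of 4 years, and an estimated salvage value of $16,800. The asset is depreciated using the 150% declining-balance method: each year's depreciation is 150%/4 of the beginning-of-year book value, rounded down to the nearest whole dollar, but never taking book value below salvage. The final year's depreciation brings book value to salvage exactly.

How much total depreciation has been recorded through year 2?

$169,174

Depreciable base = $277,621 − $16,800 = $260,821.
Year 1: ⌊$277,621 × 150%/4⌋ = $104,107. Book value $173,514.
Year 2: ⌊$173,514 × 150%/4⌋ = $65,067. Book value $108,447.
Accumulated through year 2 = $277,621 − $108,447 = $169,174.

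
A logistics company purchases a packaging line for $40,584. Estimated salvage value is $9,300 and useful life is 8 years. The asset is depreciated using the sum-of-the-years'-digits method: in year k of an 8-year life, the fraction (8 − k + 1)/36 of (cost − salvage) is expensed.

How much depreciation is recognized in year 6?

Depreciable base = $40,584 − $9,300 = $31,284.
Sum of the years' digits = 8+7+6+5+4+3+2+1 = 36.
Year 1: $31,284 × 8/36 = $6,952. Book value $33,632.
Year 2: $31,284 × 7/36 = $6,083. Book value $27,549.
Year 3: $31,284 × 6/36 = $5,214. Book value $22,335.
Year 4: $31,284 × 5/36 = $4,345. Book value $17,990.
Year 5: $31,284 × 4/36 = $3,476. Book value $14,514.
Year 6: $31,284 × 3/36 = $2,607. Book value $11,907.

$2,607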